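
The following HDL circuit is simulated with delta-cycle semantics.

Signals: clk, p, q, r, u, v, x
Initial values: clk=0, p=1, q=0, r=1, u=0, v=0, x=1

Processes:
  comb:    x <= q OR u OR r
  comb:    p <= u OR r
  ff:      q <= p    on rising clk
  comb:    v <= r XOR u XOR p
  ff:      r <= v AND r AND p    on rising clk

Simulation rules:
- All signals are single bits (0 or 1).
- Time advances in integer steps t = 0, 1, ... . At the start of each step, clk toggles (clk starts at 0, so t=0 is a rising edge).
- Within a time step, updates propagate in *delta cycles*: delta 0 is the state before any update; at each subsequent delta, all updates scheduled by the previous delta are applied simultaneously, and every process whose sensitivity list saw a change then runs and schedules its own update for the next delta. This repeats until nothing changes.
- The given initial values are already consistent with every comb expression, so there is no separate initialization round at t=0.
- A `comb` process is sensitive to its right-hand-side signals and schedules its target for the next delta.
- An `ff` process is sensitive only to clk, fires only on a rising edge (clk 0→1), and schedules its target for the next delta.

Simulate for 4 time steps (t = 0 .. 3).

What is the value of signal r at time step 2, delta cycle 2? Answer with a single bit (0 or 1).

t=0 Δ0: r=1 clk=0 q=0 u=0 x=1 v=0 p=1
  Δ1: clk:0→1
  Δ2: r:1→0, q:0→1
  Δ3: v:0→1, p:1→0
  Δ4: v:1→0
  (4Δ to stable)
t=1 Δ0: r=0 clk=1 q=1 u=0 x=1 v=0 p=0
  Δ1: clk:1→0
  (1Δ to stable)
t=2 Δ0: r=0 clk=0 q=1 u=0 x=1 v=0 p=0
  Δ1: clk:0→1
  Δ2: q:1→0
  Δ3: x:1→0
  (3Δ to stable)
t=3 Δ0: r=0 clk=1 q=0 u=0 x=0 v=0 p=0
  Δ1: clk:1→0
  (1Δ to stable)

0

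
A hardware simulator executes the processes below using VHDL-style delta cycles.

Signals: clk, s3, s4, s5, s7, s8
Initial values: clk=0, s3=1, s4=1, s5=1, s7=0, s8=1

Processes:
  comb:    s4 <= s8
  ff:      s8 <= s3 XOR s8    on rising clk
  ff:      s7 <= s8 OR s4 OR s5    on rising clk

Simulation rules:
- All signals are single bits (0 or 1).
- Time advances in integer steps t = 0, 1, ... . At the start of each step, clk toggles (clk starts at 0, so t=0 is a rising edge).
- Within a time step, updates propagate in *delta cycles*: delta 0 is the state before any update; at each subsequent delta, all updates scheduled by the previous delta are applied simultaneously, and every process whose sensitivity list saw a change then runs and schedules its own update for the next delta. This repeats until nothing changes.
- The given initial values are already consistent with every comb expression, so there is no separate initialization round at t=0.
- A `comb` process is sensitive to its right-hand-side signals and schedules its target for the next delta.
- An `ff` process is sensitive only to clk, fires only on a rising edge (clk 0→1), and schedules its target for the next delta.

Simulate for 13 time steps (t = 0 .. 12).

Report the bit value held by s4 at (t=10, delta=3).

[bits: s7,clk,s5,s8,s3,s4]
t=0: Δ0=001111 Δ1=011111 Δ2=111011 Δ3=111010 | 3Δ
t=1: Δ0=111010 Δ1=101010 | 1Δ
t=2: Δ0=101010 Δ1=111010 Δ2=111110 Δ3=111111 | 3Δ
t=3: Δ0=111111 Δ1=101111 | 1Δ
t=4: Δ0=101111 Δ1=111111 Δ2=111011 Δ3=111010 | 3Δ
t=5: Δ0=111010 Δ1=101010 | 1Δ
t=6: Δ0=101010 Δ1=111010 Δ2=111110 Δ3=111111 | 3Δ
t=7: Δ0=111111 Δ1=101111 | 1Δ
t=8: Δ0=101111 Δ1=111111 Δ2=111011 Δ3=111010 | 3Δ
t=9: Δ0=111010 Δ1=101010 | 1Δ
t=10: Δ0=101010 Δ1=111010 Δ2=111110 Δ3=111111 | 3Δ
t=11: Δ0=111111 Δ1=101111 | 1Δ
t=12: Δ0=101111 Δ1=111111 Δ2=111011 Δ3=111010 | 3Δ

1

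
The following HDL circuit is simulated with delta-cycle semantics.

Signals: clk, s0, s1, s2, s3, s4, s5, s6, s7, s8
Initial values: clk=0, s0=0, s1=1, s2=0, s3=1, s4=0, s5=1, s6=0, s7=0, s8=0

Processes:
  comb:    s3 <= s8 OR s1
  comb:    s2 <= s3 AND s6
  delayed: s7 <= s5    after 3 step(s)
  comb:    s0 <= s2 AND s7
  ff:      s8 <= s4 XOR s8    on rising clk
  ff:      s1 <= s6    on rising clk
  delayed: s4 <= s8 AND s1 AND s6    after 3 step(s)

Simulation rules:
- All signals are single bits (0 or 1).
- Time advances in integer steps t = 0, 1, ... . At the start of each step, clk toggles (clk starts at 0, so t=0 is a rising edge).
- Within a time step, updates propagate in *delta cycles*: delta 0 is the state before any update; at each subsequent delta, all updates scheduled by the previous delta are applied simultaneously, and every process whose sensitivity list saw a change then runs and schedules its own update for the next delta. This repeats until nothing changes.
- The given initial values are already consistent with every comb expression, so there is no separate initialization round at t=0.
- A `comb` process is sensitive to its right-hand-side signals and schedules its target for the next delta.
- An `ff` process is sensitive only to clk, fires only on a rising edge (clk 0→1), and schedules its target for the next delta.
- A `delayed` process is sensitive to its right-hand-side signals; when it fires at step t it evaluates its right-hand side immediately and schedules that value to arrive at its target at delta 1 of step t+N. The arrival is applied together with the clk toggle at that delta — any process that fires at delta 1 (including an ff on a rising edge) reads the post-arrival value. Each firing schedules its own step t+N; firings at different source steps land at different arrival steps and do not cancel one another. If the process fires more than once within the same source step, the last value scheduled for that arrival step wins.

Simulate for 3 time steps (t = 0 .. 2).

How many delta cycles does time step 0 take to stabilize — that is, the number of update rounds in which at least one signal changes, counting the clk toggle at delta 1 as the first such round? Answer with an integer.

3

t=0 Δ0: s7=0 s3=1 s6=0 clk=0 s1=1 s5=1 s2=0 s0=0 s4=0 s8=0
  Δ1: clk:0→1
  Δ2: s1:1→0
  Δ3: s3:1→0
  (3Δ to stable)
t=1 Δ0: s7=0 s3=0 s6=0 clk=1 s1=0 s5=1 s2=0 s0=0 s4=0 s8=0
  Δ1: clk:1→0
  (1Δ to stable)
t=2 Δ0: s7=0 s3=0 s6=0 clk=0 s1=0 s5=1 s2=0 s0=0 s4=0 s8=0
  Δ1: clk:0→1
  (1Δ to stable)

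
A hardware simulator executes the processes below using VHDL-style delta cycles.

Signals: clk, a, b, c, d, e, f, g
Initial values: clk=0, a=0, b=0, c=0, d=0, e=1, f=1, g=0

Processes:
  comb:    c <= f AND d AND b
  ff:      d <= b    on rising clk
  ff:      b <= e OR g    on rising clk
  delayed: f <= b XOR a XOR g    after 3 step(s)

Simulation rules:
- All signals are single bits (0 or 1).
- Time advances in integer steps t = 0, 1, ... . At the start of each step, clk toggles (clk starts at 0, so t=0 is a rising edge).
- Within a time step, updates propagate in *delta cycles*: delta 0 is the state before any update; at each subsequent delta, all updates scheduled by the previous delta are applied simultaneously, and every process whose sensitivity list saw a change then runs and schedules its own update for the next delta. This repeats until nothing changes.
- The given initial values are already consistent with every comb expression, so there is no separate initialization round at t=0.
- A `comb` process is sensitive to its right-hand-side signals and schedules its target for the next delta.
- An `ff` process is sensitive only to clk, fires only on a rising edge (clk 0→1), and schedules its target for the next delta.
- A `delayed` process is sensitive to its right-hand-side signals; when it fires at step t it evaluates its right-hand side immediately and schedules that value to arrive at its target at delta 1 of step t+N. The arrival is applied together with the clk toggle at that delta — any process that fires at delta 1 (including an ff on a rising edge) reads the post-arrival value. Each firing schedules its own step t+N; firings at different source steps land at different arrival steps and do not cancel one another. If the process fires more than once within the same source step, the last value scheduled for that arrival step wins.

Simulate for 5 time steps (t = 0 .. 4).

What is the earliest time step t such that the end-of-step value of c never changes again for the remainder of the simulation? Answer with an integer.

t=0 Δ0: clk=0 b=0 a=0 e=1 f=1 d=0 g=0 c=0
  Δ1: clk:0→1
  Δ2: b:0→1
  (2Δ to stable)
t=1 Δ0: clk=1 b=1 a=0 e=1 f=1 d=0 g=0 c=0
  Δ1: clk:1→0
  (1Δ to stable)
t=2 Δ0: clk=0 b=1 a=0 e=1 f=1 d=0 g=0 c=0
  Δ1: clk:0→1
  Δ2: d:0→1
  Δ3: c:0→1
  (3Δ to stable)
t=3 Δ0: clk=1 b=1 a=0 e=1 f=1 d=1 g=0 c=1
  Δ1: clk:1→0
  (1Δ to stable)
t=4 Δ0: clk=0 b=1 a=0 e=1 f=1 d=1 g=0 c=1
  Δ1: clk:0→1
  (1Δ to stable)

2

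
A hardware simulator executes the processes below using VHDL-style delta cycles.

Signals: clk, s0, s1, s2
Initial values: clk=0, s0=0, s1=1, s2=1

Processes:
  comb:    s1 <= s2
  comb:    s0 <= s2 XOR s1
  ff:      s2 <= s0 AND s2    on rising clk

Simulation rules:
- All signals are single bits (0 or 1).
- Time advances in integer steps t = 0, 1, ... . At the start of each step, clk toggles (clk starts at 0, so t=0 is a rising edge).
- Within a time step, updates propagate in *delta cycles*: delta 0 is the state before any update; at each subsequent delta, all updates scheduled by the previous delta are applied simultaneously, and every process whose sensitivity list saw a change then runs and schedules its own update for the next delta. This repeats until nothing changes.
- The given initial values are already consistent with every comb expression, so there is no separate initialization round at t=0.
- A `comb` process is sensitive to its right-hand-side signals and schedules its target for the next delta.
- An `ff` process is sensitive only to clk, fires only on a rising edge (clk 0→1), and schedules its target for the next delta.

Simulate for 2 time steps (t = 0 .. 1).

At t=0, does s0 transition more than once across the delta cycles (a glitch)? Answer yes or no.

[bits: s1,s2,s0,clk]
t=0: Δ0=1100 Δ1=1101 Δ2=1001 Δ3=0011 Δ4=0001 | 4Δ
t=1: Δ0=0001 Δ1=0000 | 1Δ

yes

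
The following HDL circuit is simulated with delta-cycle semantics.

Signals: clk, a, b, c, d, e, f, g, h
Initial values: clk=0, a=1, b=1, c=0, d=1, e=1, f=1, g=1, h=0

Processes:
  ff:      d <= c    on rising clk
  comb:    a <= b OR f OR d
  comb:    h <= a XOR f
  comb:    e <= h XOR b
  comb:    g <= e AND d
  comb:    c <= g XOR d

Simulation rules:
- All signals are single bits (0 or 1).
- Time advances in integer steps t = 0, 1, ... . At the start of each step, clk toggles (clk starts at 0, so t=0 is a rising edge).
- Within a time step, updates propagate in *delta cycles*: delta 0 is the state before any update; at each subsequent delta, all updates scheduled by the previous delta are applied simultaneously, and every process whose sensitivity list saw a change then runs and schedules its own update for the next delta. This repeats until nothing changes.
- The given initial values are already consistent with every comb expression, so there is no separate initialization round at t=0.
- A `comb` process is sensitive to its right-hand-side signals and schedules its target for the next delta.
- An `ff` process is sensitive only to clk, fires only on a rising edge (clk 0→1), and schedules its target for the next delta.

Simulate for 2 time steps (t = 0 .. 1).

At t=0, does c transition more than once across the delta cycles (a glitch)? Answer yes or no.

t=0 Δ0: h=0 c=0 a=1 b=1 g=1 d=1 e=1 clk=0 f=1
  Δ1: clk:0→1
  Δ2: d:1→0
  Δ3: c:0→1, g:1→0
  Δ4: c:1→0
  (4Δ to stable)
t=1 Δ0: h=0 c=0 a=1 b=1 g=0 d=0 e=1 clk=1 f=1
  Δ1: clk:1→0
  (1Δ to stable)

yes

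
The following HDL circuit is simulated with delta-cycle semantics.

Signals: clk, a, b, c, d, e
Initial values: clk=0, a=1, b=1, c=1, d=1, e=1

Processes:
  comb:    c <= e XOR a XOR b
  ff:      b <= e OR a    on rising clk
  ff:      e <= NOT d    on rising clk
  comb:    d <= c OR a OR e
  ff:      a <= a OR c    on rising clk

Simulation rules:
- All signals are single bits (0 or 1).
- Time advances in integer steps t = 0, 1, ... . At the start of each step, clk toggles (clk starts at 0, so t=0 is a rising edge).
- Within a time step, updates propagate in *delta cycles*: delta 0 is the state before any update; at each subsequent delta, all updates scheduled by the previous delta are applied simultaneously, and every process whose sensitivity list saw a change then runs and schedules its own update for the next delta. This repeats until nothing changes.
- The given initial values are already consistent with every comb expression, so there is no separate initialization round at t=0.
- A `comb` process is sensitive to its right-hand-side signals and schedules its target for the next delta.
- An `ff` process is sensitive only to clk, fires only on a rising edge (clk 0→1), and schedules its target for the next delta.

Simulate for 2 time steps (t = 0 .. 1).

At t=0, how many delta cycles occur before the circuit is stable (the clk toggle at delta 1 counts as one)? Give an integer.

t=0 Δ0: b=1 d=1 c=1 a=1 e=1 clk=0
  Δ1: clk:0→1
  Δ2: e:1→0
  Δ3: c:1→0
  (3Δ to stable)
t=1 Δ0: b=1 d=1 c=0 a=1 e=0 clk=1
  Δ1: clk:1→0
  (1Δ to stable)

3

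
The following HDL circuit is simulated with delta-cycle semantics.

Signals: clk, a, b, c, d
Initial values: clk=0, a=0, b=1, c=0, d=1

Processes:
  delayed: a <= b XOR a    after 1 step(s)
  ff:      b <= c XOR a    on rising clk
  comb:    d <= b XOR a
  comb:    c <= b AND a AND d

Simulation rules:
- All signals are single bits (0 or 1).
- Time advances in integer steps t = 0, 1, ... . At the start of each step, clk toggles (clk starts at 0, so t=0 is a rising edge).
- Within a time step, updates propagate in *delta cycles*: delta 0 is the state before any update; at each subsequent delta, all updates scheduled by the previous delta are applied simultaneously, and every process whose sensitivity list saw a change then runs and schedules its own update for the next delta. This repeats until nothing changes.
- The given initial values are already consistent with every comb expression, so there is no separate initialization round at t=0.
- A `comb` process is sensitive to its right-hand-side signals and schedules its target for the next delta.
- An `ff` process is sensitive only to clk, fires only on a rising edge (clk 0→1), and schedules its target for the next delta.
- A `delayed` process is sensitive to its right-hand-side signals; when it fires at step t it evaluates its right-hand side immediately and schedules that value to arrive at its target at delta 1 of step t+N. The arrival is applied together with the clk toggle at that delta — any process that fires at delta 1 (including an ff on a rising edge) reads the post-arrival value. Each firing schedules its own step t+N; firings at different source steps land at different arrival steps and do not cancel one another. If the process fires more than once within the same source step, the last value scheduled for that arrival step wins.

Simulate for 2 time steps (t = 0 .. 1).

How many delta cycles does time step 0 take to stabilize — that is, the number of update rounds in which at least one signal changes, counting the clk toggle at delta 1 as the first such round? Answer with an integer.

3

[bits: a,clk,d,b,c]
t=0: Δ0=00110 Δ1=01110 Δ2=01100 Δ3=01000 | 3Δ
t=1: Δ0=01000 Δ1=00000 | 1Δ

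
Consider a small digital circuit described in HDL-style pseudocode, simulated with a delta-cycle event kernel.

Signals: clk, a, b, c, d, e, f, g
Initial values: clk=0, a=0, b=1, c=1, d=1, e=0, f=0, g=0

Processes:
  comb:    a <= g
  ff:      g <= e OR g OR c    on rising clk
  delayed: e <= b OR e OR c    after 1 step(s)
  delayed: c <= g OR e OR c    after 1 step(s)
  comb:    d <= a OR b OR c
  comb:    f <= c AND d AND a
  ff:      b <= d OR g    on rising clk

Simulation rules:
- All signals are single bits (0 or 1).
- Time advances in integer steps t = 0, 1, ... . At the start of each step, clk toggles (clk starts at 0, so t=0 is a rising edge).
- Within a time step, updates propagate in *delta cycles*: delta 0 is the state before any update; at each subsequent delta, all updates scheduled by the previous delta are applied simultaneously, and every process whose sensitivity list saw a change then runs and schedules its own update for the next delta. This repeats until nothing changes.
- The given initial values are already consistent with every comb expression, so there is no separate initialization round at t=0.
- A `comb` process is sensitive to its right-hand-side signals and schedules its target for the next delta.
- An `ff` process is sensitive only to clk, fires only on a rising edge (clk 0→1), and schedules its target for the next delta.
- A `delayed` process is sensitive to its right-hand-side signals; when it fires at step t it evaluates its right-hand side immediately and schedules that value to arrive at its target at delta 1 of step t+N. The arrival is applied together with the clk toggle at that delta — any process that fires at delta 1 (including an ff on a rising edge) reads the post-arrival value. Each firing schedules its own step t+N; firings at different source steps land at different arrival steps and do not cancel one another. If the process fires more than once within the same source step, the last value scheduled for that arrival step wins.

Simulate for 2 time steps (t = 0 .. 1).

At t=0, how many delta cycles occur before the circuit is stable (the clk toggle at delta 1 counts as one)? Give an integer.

4

t=0 Δ0: e=0 f=0 a=0 clk=0 d=1 b=1 c=1 g=0
  Δ1: clk:0→1
  Δ2: g:0→1
  Δ3: a:0→1
  Δ4: f:0→1
  (4Δ to stable)
t=1 Δ0: e=0 f=1 a=1 clk=1 d=1 b=1 c=1 g=1
  Δ1: clk:1→0
  (1Δ to stable)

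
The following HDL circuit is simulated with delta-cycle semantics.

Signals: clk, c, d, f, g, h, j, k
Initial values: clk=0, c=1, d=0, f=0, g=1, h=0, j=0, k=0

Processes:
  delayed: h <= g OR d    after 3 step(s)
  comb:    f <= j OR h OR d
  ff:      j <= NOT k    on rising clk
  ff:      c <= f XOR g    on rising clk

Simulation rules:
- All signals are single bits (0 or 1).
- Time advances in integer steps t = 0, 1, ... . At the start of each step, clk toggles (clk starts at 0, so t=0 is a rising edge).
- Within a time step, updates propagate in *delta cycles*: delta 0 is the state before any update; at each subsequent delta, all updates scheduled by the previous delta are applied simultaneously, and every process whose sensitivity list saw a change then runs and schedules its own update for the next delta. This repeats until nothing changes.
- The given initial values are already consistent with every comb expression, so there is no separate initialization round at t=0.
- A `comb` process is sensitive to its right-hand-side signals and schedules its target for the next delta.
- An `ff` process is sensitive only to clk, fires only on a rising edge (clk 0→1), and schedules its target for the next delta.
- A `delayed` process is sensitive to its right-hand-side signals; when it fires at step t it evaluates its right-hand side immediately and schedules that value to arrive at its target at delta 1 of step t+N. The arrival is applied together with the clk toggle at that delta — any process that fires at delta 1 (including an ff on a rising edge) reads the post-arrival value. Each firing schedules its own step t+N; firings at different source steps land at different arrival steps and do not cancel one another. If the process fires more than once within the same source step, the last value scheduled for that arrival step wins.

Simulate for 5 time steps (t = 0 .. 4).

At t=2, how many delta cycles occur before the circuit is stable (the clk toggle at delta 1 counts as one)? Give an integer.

[bits: clk,j,c,d,f,h,g,k]
t=0: Δ0=00100010 Δ1=10100010 Δ2=11100010 Δ3=11101010 | 3Δ
t=1: Δ0=11101010 Δ1=01101010 | 1Δ
t=2: Δ0=01101010 Δ1=11101010 Δ2=11001010 | 2Δ
t=3: Δ0=11001010 Δ1=01001010 | 1Δ
t=4: Δ0=01001010 Δ1=11001010 | 1Δ

2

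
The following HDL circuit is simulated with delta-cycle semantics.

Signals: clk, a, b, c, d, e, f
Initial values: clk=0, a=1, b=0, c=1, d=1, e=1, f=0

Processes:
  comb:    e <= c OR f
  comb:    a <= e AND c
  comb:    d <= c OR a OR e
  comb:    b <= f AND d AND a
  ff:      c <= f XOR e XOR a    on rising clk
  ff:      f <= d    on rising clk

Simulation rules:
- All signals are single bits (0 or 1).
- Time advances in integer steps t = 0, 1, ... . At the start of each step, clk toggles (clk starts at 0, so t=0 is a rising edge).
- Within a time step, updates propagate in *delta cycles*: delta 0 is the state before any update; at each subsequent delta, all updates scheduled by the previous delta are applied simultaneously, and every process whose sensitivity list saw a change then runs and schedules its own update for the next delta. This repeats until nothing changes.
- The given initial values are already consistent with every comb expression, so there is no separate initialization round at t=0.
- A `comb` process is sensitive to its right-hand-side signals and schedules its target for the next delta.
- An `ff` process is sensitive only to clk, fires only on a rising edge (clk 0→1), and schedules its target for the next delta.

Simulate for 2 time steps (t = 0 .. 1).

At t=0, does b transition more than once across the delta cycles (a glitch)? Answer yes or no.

t=0 Δ0: b=0 f=0 clk=0 d=1 a=1 e=1 c=1
  Δ1: clk:0→1
  Δ2: f:0→1, c:1→0
  Δ3: b:0→1, a:1→0
  Δ4: b:1→0
  (4Δ to stable)
t=1 Δ0: b=0 f=1 clk=1 d=1 a=0 e=1 c=0
  Δ1: clk:1→0
  (1Δ to stable)

yes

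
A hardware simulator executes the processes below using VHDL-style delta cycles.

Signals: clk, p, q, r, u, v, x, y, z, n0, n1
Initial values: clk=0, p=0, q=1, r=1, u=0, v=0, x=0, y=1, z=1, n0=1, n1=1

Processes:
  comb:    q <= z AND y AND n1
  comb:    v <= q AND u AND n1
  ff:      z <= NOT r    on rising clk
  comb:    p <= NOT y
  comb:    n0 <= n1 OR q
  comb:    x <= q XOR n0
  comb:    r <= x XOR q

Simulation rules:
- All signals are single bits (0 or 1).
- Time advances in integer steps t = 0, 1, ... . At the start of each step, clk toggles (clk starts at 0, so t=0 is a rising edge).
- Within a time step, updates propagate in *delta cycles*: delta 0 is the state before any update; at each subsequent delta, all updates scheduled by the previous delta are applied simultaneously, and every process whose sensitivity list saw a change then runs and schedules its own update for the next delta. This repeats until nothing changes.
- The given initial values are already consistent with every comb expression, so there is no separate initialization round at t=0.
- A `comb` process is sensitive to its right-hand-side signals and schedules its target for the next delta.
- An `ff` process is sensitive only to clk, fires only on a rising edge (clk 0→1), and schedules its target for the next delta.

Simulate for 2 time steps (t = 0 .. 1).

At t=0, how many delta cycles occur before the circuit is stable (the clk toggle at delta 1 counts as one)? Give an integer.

[bits: x,z,v,r,n1,y,q,u,clk,n0,p]
t=0: Δ0=01011110010 Δ1=01011110110 Δ2=00011110110 Δ3=00011100110 Δ4=10001100110 Δ5=10011100110 | 5Δ
t=1: Δ0=10011100110 Δ1=10011100010 | 1Δ

5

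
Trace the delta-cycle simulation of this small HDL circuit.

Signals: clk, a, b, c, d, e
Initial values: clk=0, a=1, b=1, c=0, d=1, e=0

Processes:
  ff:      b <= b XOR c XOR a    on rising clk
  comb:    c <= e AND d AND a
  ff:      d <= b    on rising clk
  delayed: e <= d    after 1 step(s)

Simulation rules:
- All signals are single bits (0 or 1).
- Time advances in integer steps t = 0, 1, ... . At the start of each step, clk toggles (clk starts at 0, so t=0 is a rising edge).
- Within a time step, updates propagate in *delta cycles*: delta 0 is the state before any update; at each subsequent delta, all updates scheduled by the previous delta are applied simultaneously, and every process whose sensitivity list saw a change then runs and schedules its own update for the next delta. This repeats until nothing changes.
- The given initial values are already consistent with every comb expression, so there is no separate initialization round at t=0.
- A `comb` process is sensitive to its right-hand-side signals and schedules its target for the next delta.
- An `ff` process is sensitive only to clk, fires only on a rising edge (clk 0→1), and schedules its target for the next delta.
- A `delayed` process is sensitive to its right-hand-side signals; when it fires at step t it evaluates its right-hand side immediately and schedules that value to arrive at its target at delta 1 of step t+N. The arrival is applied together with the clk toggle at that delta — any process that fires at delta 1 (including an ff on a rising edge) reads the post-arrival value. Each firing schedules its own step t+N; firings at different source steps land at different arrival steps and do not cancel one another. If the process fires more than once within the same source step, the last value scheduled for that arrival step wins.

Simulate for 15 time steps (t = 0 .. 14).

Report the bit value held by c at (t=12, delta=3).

[bits: b,a,e,clk,c,d]
t=0: Δ0=110001 Δ1=110101 Δ2=010101 | 2Δ
t=1: Δ0=010101 Δ1=010001 | 1Δ
t=2: Δ0=010001 Δ1=010101 Δ2=110100 | 2Δ
t=3: Δ0=110100 Δ1=110000 | 1Δ
t=4: Δ0=110000 Δ1=110100 Δ2=010101 | 2Δ
t=5: Δ0=010101 Δ1=011001 Δ2=011011 | 2Δ
t=6: Δ0=011011 Δ1=011111 Δ2=011110 Δ3=011100 | 3Δ
t=7: Δ0=011100 Δ1=010000 | 1Δ
t=8: Δ0=010000 Δ1=010100 Δ2=110100 | 2Δ
t=9: Δ0=110100 Δ1=110000 | 1Δ
t=10: Δ0=110000 Δ1=110100 Δ2=010101 | 2Δ
t=11: Δ0=010101 Δ1=011001 Δ2=011011 | 2Δ
t=12: Δ0=011011 Δ1=011111 Δ2=011110 Δ3=011100 | 3Δ
t=13: Δ0=011100 Δ1=010000 | 1Δ
t=14: Δ0=010000 Δ1=010100 Δ2=110100 | 2Δ

0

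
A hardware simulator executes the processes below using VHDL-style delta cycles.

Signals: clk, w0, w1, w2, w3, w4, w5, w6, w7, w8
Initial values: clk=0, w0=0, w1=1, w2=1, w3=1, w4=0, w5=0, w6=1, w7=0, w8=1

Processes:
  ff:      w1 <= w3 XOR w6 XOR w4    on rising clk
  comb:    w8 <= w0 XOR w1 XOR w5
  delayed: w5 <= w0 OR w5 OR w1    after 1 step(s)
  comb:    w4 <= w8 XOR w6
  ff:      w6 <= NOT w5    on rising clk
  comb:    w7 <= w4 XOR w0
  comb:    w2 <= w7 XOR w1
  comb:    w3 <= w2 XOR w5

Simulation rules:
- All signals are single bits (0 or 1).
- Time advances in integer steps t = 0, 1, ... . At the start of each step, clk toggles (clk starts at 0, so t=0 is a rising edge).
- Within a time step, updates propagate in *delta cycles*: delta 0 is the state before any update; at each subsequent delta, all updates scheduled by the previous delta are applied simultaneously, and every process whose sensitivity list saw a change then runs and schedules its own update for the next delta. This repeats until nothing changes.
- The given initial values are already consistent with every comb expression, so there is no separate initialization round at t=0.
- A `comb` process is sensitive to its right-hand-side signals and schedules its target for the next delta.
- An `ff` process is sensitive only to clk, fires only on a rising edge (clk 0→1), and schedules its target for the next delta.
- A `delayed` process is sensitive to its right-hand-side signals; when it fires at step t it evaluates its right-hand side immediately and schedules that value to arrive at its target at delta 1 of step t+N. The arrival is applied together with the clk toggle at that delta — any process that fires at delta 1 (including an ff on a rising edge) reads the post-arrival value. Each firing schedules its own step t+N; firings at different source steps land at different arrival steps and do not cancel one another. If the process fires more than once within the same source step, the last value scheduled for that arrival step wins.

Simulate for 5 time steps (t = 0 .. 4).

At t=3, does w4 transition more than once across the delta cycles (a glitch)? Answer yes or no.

no

t=0 Δ0: w3=1 w7=0 w0=0 w5=0 w2=1 w4=0 w1=1 w6=1 clk=0 w8=1
  Δ1: clk:0→1
  Δ2: w1:1→0
  Δ3: w2:1→0, w8:1→0
  Δ4: w3:1→0, w4:0→1
  Δ5: w7:0→1
  Δ6: w2:0→1
  Δ7: w3:0→1
  (7Δ to stable)
t=1 Δ0: w3=1 w7=1 w0=0 w5=0 w2=1 w4=1 w1=0 w6=1 clk=1 w8=0
  Δ1: clk:1→0
  (1Δ to stable)
t=2 Δ0: w3=1 w7=1 w0=0 w5=0 w2=1 w4=1 w1=0 w6=1 clk=0 w8=0
  Δ1: clk:0→1
  Δ2: w1:0→1
  Δ3: w2:1→0, w8:0→1
  Δ4: w3:1→0, w4:1→0
  Δ5: w7:1→0
  Δ6: w2:0→1
  Δ7: w3:0→1
  (7Δ to stable)
t=3 Δ0: w3=1 w7=0 w0=0 w5=0 w2=1 w4=0 w1=1 w6=1 clk=1 w8=1
  Δ1: w5:0→1, clk:1→0
  Δ2: w3:1→0, w8:1→0
  Δ3: w4:0→1
  Δ4: w7:0→1
  Δ5: w2:1→0
  Δ6: w3:0→1
  (6Δ to stable)
t=4 Δ0: w3=1 w7=1 w0=0 w5=1 w2=0 w4=1 w1=1 w6=1 clk=0 w8=0
  Δ1: clk:0→1
  Δ2: w6:1→0
  Δ3: w4:1→0
  Δ4: w7:1→0
  Δ5: w2:0→1
  Δ6: w3:1→0
  (6Δ to stable)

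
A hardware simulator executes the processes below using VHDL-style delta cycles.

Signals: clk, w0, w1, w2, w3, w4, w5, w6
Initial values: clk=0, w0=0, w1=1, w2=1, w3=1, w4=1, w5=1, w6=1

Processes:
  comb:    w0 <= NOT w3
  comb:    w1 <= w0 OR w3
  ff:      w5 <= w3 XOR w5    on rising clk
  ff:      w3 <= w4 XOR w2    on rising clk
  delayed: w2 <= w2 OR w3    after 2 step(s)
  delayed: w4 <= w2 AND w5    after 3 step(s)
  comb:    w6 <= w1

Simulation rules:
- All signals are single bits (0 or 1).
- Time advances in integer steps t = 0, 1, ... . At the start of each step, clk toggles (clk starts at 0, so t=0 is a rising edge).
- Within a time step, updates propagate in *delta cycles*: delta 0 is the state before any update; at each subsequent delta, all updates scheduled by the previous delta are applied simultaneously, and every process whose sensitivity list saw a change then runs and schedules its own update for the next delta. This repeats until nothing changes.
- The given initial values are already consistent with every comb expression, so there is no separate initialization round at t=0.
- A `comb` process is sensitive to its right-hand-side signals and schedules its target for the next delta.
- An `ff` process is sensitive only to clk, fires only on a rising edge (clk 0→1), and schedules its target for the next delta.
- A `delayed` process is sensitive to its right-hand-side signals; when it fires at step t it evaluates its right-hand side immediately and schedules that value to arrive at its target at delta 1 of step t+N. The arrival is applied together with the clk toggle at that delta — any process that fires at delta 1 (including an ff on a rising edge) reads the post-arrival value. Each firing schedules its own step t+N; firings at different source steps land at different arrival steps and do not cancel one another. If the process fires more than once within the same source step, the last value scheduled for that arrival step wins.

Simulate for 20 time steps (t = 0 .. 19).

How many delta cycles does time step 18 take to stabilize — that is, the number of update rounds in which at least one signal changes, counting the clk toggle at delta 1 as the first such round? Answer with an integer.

3

t0.Δ0 w0=0 w5=1 w3=1 clk=0 w6=1 w2=1 w4=1 w1=1
t0.Δ1 w0=0 w5=1 w3=1 clk=1 w6=1 w2=1 w4=1 w1=1
t0.Δ2 w0=0 w5=0 w3=0 clk=1 w6=1 w2=1 w4=1 w1=1
t0.Δ3 w0=1 w5=0 w3=0 clk=1 w6=1 w2=1 w4=1 w1=0
t0.Δ4 w0=1 w5=0 w3=0 clk=1 w6=0 w2=1 w4=1 w1=1
t0.Δ5 w0=1 w5=0 w3=0 clk=1 w6=1 w2=1 w4=1 w1=1
t1.Δ0 w0=1 w5=0 w3=0 clk=1 w6=1 w2=1 w4=1 w1=1
t1.Δ1 w0=1 w5=0 w3=0 clk=0 w6=1 w2=1 w4=1 w1=1
t2.Δ0 w0=1 w5=0 w3=0 clk=0 w6=1 w2=1 w4=1 w1=1
t2.Δ1 w0=1 w5=0 w3=0 clk=1 w6=1 w2=1 w4=1 w1=1
t3.Δ0 w0=1 w5=0 w3=0 clk=1 w6=1 w2=1 w4=1 w1=1
t3.Δ1 w0=1 w5=0 w3=0 clk=0 w6=1 w2=1 w4=0 w1=1
t4.Δ0 w0=1 w5=0 w3=0 clk=0 w6=1 w2=1 w4=0 w1=1
t4.Δ1 w0=1 w5=0 w3=0 clk=1 w6=1 w2=1 w4=0 w1=1
t4.Δ2 w0=1 w5=0 w3=1 clk=1 w6=1 w2=1 w4=0 w1=1
t4.Δ3 w0=0 w5=0 w3=1 clk=1 w6=1 w2=1 w4=0 w1=1
t5.Δ0 w0=0 w5=0 w3=1 clk=1 w6=1 w2=1 w4=0 w1=1
t5.Δ1 w0=0 w5=0 w3=1 clk=0 w6=1 w2=1 w4=0 w1=1
t6.Δ0 w0=0 w5=0 w3=1 clk=0 w6=1 w2=1 w4=0 w1=1
t6.Δ1 w0=0 w5=0 w3=1 clk=1 w6=1 w2=1 w4=0 w1=1
t6.Δ2 w0=0 w5=1 w3=1 clk=1 w6=1 w2=1 w4=0 w1=1
t7.Δ0 w0=0 w5=1 w3=1 clk=1 w6=1 w2=1 w4=0 w1=1
t7.Δ1 w0=0 w5=1 w3=1 clk=0 w6=1 w2=1 w4=0 w1=1
t8.Δ0 w0=0 w5=1 w3=1 clk=0 w6=1 w2=1 w4=0 w1=1
t8.Δ1 w0=0 w5=1 w3=1 clk=1 w6=1 w2=1 w4=0 w1=1
t8.Δ2 w0=0 w5=0 w3=1 clk=1 w6=1 w2=1 w4=0 w1=1
t9.Δ0 w0=0 w5=0 w3=1 clk=1 w6=1 w2=1 w4=0 w1=1
t9.Δ1 w0=0 w5=0 w3=1 clk=0 w6=1 w2=1 w4=1 w1=1
t10.Δ0 w0=0 w5=0 w3=1 clk=0 w6=1 w2=1 w4=1 w1=1
t10.Δ1 w0=0 w5=0 w3=1 clk=1 w6=1 w2=1 w4=1 w1=1
t10.Δ2 w0=0 w5=1 w3=0 clk=1 w6=1 w2=1 w4=1 w1=1
t10.Δ3 w0=1 w5=1 w3=0 clk=1 w6=1 w2=1 w4=1 w1=0
t10.Δ4 w0=1 w5=1 w3=0 clk=1 w6=0 w2=1 w4=1 w1=1
t10.Δ5 w0=1 w5=1 w3=0 clk=1 w6=1 w2=1 w4=1 w1=1
t11.Δ0 w0=1 w5=1 w3=0 clk=1 w6=1 w2=1 w4=1 w1=1
t11.Δ1 w0=1 w5=1 w3=0 clk=0 w6=1 w2=1 w4=0 w1=1
t12.Δ0 w0=1 w5=1 w3=0 clk=0 w6=1 w2=1 w4=0 w1=1
t12.Δ1 w0=1 w5=1 w3=0 clk=1 w6=1 w2=1 w4=0 w1=1
t12.Δ2 w0=1 w5=1 w3=1 clk=1 w6=1 w2=1 w4=0 w1=1
t12.Δ3 w0=0 w5=1 w3=1 clk=1 w6=1 w2=1 w4=0 w1=1
t13.Δ0 w0=0 w5=1 w3=1 clk=1 w6=1 w2=1 w4=0 w1=1
t13.Δ1 w0=0 w5=1 w3=1 clk=0 w6=1 w2=1 w4=1 w1=1
t14.Δ0 w0=0 w5=1 w3=1 clk=0 w6=1 w2=1 w4=1 w1=1
t14.Δ1 w0=0 w5=1 w3=1 clk=1 w6=1 w2=1 w4=1 w1=1
t14.Δ2 w0=0 w5=0 w3=0 clk=1 w6=1 w2=1 w4=1 w1=1
t14.Δ3 w0=1 w5=0 w3=0 clk=1 w6=1 w2=1 w4=1 w1=0
t14.Δ4 w0=1 w5=0 w3=0 clk=1 w6=0 w2=1 w4=1 w1=1
t14.Δ5 w0=1 w5=0 w3=0 clk=1 w6=1 w2=1 w4=1 w1=1
t15.Δ0 w0=1 w5=0 w3=0 clk=1 w6=1 w2=1 w4=1 w1=1
t15.Δ1 w0=1 w5=0 w3=0 clk=0 w6=1 w2=1 w4=1 w1=1
t16.Δ0 w0=1 w5=0 w3=0 clk=0 w6=1 w2=1 w4=1 w1=1
t16.Δ1 w0=1 w5=0 w3=0 clk=1 w6=1 w2=1 w4=1 w1=1
t17.Δ0 w0=1 w5=0 w3=0 clk=1 w6=1 w2=1 w4=1 w1=1
t17.Δ1 w0=1 w5=0 w3=0 clk=0 w6=1 w2=1 w4=0 w1=1
t18.Δ0 w0=1 w5=0 w3=0 clk=0 w6=1 w2=1 w4=0 w1=1
t18.Δ1 w0=1 w5=0 w3=0 clk=1 w6=1 w2=1 w4=0 w1=1
t18.Δ2 w0=1 w5=0 w3=1 clk=1 w6=1 w2=1 w4=0 w1=1
t18.Δ3 w0=0 w5=0 w3=1 clk=1 w6=1 w2=1 w4=0 w1=1
t19.Δ0 w0=0 w5=0 w3=1 clk=1 w6=1 w2=1 w4=0 w1=1
t19.Δ1 w0=0 w5=0 w3=1 clk=0 w6=1 w2=1 w4=0 w1=1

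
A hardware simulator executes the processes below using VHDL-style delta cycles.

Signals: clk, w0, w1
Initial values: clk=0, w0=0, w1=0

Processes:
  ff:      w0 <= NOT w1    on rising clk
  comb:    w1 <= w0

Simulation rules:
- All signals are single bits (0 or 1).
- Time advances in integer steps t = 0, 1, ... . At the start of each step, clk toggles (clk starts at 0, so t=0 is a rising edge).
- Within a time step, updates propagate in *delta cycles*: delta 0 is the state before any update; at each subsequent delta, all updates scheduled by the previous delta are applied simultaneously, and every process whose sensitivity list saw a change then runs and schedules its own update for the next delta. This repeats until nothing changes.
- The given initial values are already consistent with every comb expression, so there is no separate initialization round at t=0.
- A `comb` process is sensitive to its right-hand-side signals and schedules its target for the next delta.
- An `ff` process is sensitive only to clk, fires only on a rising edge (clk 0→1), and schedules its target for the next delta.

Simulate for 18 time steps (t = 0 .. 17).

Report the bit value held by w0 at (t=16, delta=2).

1

t=0 Δ0: clk=0 w0=0 w1=0
  Δ1: clk:0→1
  Δ2: w0:0→1
  Δ3: w1:0→1
  (3Δ to stable)
t=1 Δ0: clk=1 w0=1 w1=1
  Δ1: clk:1→0
  (1Δ to stable)
t=2 Δ0: clk=0 w0=1 w1=1
  Δ1: clk:0→1
  Δ2: w0:1→0
  Δ3: w1:1→0
  (3Δ to stable)
t=3 Δ0: clk=1 w0=0 w1=0
  Δ1: clk:1→0
  (1Δ to stable)
t=4 Δ0: clk=0 w0=0 w1=0
  Δ1: clk:0→1
  Δ2: w0:0→1
  Δ3: w1:0→1
  (3Δ to stable)
t=5 Δ0: clk=1 w0=1 w1=1
  Δ1: clk:1→0
  (1Δ to stable)
t=6 Δ0: clk=0 w0=1 w1=1
  Δ1: clk:0→1
  Δ2: w0:1→0
  Δ3: w1:1→0
  (3Δ to stable)
t=7 Δ0: clk=1 w0=0 w1=0
  Δ1: clk:1→0
  (1Δ to stable)
t=8 Δ0: clk=0 w0=0 w1=0
  Δ1: clk:0→1
  Δ2: w0:0→1
  Δ3: w1:0→1
  (3Δ to stable)
t=9 Δ0: clk=1 w0=1 w1=1
  Δ1: clk:1→0
  (1Δ to stable)
t=10 Δ0: clk=0 w0=1 w1=1
  Δ1: clk:0→1
  Δ2: w0:1→0
  Δ3: w1:1→0
  (3Δ to stable)
t=11 Δ0: clk=1 w0=0 w1=0
  Δ1: clk:1→0
  (1Δ to stable)
t=12 Δ0: clk=0 w0=0 w1=0
  Δ1: clk:0→1
  Δ2: w0:0→1
  Δ3: w1:0→1
  (3Δ to stable)
t=13 Δ0: clk=1 w0=1 w1=1
  Δ1: clk:1→0
  (1Δ to stable)
t=14 Δ0: clk=0 w0=1 w1=1
  Δ1: clk:0→1
  Δ2: w0:1→0
  Δ3: w1:1→0
  (3Δ to stable)
t=15 Δ0: clk=1 w0=0 w1=0
  Δ1: clk:1→0
  (1Δ to stable)
t=16 Δ0: clk=0 w0=0 w1=0
  Δ1: clk:0→1
  Δ2: w0:0→1
  Δ3: w1:0→1
  (3Δ to stable)
t=17 Δ0: clk=1 w0=1 w1=1
  Δ1: clk:1→0
  (1Δ to stable)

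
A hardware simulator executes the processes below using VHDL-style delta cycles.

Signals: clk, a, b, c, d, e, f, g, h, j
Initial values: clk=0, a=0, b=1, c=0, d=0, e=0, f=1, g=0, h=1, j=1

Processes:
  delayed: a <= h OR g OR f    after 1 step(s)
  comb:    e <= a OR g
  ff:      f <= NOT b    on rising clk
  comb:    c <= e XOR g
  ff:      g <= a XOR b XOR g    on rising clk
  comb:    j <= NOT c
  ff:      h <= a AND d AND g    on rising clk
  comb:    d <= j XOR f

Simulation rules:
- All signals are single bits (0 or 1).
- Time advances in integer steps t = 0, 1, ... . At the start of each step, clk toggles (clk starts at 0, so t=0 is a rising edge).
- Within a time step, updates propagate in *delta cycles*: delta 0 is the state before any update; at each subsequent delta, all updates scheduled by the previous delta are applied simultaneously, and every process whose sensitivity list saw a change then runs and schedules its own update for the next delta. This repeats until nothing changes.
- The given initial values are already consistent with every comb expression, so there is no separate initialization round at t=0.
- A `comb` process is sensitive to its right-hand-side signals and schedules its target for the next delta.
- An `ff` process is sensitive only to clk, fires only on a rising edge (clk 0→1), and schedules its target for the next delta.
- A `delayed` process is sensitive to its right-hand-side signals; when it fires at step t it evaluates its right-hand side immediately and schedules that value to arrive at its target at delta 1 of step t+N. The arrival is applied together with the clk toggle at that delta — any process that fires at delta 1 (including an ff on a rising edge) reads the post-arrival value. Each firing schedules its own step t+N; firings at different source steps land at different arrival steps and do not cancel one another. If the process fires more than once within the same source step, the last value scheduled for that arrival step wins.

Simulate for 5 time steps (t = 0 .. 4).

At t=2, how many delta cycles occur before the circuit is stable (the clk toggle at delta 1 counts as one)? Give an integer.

2

t0.Δ0 e=0 a=0 g=0 j=1 d=0 clk=0 c=0 f=1 h=1 b=1
t0.Δ1 e=0 a=0 g=0 j=1 d=0 clk=1 c=0 f=1 h=1 b=1
t0.Δ2 e=0 a=0 g=1 j=1 d=0 clk=1 c=0 f=0 h=0 b=1
t0.Δ3 e=1 a=0 g=1 j=1 d=1 clk=1 c=1 f=0 h=0 b=1
t0.Δ4 e=1 a=0 g=1 j=0 d=1 clk=1 c=0 f=0 h=0 b=1
t0.Δ5 e=1 a=0 g=1 j=1 d=0 clk=1 c=0 f=0 h=0 b=1
t0.Δ6 e=1 a=0 g=1 j=1 d=1 clk=1 c=0 f=0 h=0 b=1
t1.Δ0 e=1 a=0 g=1 j=1 d=1 clk=1 c=0 f=0 h=0 b=1
t1.Δ1 e=1 a=1 g=1 j=1 d=1 clk=0 c=0 f=0 h=0 b=1
t2.Δ0 e=1 a=1 g=1 j=1 d=1 clk=0 c=0 f=0 h=0 b=1
t2.Δ1 e=1 a=1 g=1 j=1 d=1 clk=1 c=0 f=0 h=0 b=1
t2.Δ2 e=1 a=1 g=1 j=1 d=1 clk=1 c=0 f=0 h=1 b=1
t3.Δ0 e=1 a=1 g=1 j=1 d=1 clk=1 c=0 f=0 h=1 b=1
t3.Δ1 e=1 a=1 g=1 j=1 d=1 clk=0 c=0 f=0 h=1 b=1
t4.Δ0 e=1 a=1 g=1 j=1 d=1 clk=0 c=0 f=0 h=1 b=1
t4.Δ1 e=1 a=1 g=1 j=1 d=1 clk=1 c=0 f=0 h=1 b=1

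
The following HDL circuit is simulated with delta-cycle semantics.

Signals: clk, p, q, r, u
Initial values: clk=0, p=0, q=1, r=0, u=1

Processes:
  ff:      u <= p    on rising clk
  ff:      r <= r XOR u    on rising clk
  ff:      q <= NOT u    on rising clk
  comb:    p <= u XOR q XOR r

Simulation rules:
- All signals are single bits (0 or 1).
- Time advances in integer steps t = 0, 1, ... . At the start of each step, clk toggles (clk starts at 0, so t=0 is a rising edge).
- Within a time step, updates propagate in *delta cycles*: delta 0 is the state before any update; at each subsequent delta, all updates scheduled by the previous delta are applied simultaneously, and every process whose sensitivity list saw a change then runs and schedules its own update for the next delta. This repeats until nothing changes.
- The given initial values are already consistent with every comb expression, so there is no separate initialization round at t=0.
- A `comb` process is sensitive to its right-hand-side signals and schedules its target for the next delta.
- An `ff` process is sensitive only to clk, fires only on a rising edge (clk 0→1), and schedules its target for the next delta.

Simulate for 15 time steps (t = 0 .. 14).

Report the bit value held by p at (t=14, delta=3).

1

[bits: q,u,clk,r,p]
t=0: Δ0=11000 Δ1=11100 Δ2=00110 Δ3=00111 | 3Δ
t=1: Δ0=00111 Δ1=00011 | 1Δ
t=2: Δ0=00011 Δ1=00111 Δ2=11111 | 2Δ
t=3: Δ0=11111 Δ1=11011 | 1Δ
t=4: Δ0=11011 Δ1=11111 Δ2=01101 | 2Δ
t=5: Δ0=01101 Δ1=01001 | 1Δ
t=6: Δ0=01001 Δ1=01101 Δ2=01111 Δ3=01110 | 3Δ
t=7: Δ0=01110 Δ1=01010 | 1Δ
t=8: Δ0=01010 Δ1=01110 Δ2=00100 | 2Δ
t=9: Δ0=00100 Δ1=00000 | 1Δ
t=10: Δ0=00000 Δ1=00100 Δ2=10100 Δ3=10101 | 3Δ
t=11: Δ0=10101 Δ1=10001 | 1Δ
t=12: Δ0=10001 Δ1=10101 Δ2=11101 Δ3=11100 | 3Δ
t=13: Δ0=11100 Δ1=11000 | 1Δ
t=14: Δ0=11000 Δ1=11100 Δ2=00110 Δ3=00111 | 3Δ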